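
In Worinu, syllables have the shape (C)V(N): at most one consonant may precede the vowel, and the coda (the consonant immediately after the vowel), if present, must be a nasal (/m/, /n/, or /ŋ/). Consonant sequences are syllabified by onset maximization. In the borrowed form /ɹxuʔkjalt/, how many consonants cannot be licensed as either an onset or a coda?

5

Syllabifying with onset maximization leaves /ɹ/, /ʔ/, /k/, /l/, /t/ stranded (only a nasal (/m/, /n/, or /ŋ/) is licensed in coda position; onsets are limited to one consonant).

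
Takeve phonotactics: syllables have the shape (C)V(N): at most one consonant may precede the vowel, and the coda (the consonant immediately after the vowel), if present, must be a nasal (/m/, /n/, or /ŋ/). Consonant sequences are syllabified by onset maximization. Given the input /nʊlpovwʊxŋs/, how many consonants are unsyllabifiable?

5

Syllabifying with onset maximization leaves /l/, /v/, /x/, /ŋ/, /s/ stranded (only a nasal (/m/, /n/, or /ŋ/) is licensed in coda position; onsets are limited to one consonant).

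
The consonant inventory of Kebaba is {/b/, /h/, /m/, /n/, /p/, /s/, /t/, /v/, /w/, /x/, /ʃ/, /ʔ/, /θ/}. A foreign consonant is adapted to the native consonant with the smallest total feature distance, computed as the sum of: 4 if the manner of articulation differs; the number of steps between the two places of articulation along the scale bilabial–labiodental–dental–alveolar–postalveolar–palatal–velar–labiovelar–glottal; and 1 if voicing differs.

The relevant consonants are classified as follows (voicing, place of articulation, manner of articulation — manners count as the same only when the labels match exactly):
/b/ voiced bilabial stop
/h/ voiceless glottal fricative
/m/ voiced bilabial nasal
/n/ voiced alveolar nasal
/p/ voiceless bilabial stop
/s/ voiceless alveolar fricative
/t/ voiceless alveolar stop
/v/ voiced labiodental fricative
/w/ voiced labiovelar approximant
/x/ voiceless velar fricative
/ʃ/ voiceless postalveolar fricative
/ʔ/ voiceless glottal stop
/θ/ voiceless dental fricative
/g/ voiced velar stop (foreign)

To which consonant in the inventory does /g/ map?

/ʔ/ is closest: same manner (stop), place distance 2 (velar→glottal), voicing differs (+1); total 3. Next closest is /t/ at distance 4.

ʔ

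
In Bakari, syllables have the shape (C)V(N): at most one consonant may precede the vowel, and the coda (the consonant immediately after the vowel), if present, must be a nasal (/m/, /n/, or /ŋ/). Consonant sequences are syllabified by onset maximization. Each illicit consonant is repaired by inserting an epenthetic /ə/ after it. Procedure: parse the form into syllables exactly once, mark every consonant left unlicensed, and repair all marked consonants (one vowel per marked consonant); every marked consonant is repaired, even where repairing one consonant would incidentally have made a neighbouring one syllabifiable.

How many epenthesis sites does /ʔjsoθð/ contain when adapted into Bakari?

The unsyllabifiable consonants are /ʔ/, /j/, /θ/, /ð/; each receives one epenthetic vowel.

4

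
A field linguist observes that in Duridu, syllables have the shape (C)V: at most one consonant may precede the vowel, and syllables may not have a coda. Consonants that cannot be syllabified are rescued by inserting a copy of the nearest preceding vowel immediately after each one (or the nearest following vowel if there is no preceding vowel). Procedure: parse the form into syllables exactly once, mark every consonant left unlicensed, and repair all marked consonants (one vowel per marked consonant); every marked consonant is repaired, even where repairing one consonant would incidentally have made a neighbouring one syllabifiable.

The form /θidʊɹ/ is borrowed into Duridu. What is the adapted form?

θidʊɹʊ

Under (C)V, the unsyllabifiable consonants are /ɹ/ (no codas are permitted; onsets are limited to one consonant).
Inserting the epenthetic vowel yields /ɹ/ → /ɹʊ/.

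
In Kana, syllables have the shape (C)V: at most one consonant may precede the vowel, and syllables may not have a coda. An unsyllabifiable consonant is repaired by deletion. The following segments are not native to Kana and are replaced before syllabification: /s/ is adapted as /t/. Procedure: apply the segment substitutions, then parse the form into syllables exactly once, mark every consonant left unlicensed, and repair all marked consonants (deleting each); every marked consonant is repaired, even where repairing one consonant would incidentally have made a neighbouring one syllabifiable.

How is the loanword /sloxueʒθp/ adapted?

Substitution: /s/ → /t/, giving /tloxueʒθp/.
The consonants /t/, /ʒ/, /θ/, /p/ cannot be parsed into a legal (C)V syllable (no codas are permitted; onsets are limited to one consonant).
Deletion applies to /t/, /ʒ/, /θ/, /p/.

loxue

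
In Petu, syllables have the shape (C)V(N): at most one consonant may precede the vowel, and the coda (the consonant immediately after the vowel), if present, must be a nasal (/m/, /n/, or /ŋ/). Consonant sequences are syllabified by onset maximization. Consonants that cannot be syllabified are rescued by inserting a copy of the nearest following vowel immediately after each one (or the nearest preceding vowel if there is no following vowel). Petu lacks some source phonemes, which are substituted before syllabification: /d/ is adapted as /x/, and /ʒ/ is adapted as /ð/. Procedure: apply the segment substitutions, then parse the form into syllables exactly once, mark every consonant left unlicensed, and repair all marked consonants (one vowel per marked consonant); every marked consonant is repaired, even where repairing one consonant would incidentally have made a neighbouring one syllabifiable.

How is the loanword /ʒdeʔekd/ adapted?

Substitution: /ʒ/ → /ð/, /d/ → /x/, giving /ðxeʔekx/.
Syllabifying with onset maximization leaves /ð/, /k/, /x/ stranded (only a nasal (/m/, /n/, or /ŋ/) is licensed in coda position; onsets are limited to one consonant).
Epenthesis after each stranded consonant: /ð/ → /ðe/, /k/ → /ke/, /x/ → /xe/.

ðexeʔekexe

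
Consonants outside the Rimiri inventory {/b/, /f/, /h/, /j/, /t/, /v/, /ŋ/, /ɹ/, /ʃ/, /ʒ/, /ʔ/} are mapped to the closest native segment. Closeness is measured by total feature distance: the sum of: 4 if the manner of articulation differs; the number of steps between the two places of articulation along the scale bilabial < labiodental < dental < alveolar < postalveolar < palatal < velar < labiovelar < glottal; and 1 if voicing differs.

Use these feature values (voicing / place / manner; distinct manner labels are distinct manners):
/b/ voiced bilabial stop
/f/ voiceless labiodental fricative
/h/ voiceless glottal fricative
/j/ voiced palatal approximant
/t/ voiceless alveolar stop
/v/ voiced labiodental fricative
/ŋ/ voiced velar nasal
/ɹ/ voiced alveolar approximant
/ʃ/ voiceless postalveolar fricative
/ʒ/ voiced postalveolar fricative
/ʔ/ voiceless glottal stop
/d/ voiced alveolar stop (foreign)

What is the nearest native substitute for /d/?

t

/t/ is closest: same manner (stop), place distance 0 (alveolar→alveolar), voicing differs (+1); total 1. Next closest is /b/ at distance 3.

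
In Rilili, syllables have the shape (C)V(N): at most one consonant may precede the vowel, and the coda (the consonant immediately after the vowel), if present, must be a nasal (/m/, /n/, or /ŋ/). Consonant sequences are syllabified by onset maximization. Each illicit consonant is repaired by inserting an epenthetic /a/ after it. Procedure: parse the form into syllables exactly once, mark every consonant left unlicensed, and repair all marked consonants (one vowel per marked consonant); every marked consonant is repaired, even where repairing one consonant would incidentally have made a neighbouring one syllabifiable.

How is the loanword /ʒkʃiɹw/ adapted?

ʒakaʃiɹawa

Syllabifying with onset maximization leaves /ʒ/, /k/, /ɹ/, /w/ stranded (only a nasal (/m/, /n/, or /ŋ/) is licensed in coda position; onsets are limited to one consonant).
Each unlicensed consonant becomes the onset of a new syllable: /ʒ/ → /ʒa/, /k/ → /ka/, /ɹ/ → /ɹa/, /w/ → /wa/.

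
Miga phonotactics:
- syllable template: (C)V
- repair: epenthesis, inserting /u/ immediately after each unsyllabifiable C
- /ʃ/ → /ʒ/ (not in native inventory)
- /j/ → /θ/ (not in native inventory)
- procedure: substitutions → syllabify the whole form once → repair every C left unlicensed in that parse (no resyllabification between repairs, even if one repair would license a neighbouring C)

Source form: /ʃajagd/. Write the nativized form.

ʒaθagudu

Substitution: /ʃ/ → /ʒ/, /j/ → /θ/, giving /ʒaθagd/.
Under (C)V, the unsyllabifiable consonants are /g/, /d/ (no codas are permitted; onsets are limited to one consonant).
Inserting the epenthetic vowel yields /g/ → /gu/, /d/ → /du/.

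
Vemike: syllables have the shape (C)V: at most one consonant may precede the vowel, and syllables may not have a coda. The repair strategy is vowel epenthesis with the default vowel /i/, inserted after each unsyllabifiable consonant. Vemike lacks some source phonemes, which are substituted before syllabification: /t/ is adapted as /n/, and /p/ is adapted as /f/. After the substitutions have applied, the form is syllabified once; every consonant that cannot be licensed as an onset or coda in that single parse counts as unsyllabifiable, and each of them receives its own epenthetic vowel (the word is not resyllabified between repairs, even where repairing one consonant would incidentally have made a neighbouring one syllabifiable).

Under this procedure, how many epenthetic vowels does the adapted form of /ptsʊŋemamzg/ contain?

5

After substitution the input is /fnsʊŋemamzg/.
The unsyllabifiable consonants are /f/, /n/, /m/, /z/, /g/; each receives one epenthetic vowel.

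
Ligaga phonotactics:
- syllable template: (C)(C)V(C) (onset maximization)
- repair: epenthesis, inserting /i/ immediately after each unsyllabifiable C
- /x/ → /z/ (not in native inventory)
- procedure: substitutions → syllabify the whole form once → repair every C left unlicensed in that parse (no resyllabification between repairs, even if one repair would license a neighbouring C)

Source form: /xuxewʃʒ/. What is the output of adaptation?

zuzewʃiʒi

Substitution: /x/ → /z/, giving /zuzewʃʒ/.
The consonants /ʃ/, /ʒ/ cannot be parsed into a legal (C)(C)V(C) syllable (at most one coda consonant is licensed; onsets may contain at most 2 consonants).
Inserting the epenthetic vowel yields /ʃ/ → /ʃi/, /ʒ/ → /ʒi/.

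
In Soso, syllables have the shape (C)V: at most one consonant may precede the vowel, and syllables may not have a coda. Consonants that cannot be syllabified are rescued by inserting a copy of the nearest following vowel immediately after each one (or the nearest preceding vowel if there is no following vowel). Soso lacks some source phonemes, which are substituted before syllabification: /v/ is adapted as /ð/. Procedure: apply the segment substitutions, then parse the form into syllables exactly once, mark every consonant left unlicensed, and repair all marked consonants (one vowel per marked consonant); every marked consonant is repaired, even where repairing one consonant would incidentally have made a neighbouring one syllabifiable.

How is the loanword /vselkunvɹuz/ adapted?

Substitution: /v/ → /ð/, giving /ðselkunðɹuz/.
The consonants /ð/, /l/, /n/, /ð/, /z/ cannot be parsed into a legal (C)V syllable (no codas are permitted; onsets are limited to one consonant).
Epenthesis after each stranded consonant: /ð/ → /ðe/, /l/ → /lu/, /n/ → /nu/, /ð/ → /ðu/, /z/ → /zu/.

ðeselukunuðuɹuzu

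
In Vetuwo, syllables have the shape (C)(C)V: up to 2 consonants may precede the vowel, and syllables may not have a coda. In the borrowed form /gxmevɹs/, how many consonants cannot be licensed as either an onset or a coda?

The consonants /g/, /v/, /ɹ/, /s/ cannot be parsed into a legal (C)(C)V syllable (no codas are permitted; onsets may contain at most 2 consonants).

4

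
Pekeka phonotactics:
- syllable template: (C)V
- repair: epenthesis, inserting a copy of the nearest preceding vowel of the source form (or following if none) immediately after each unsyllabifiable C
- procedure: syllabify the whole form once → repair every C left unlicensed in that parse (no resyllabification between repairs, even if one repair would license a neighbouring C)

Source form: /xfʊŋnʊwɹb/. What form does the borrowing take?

xʊfʊŋʊnʊwʊɹʊbʊ

Syllabifying with onset maximization leaves /x/, /ŋ/, /w/, /ɹ/, /b/ stranded (no codas are permitted; onsets are limited to one consonant).
Epenthesis after each stranded consonant: /x/ → /xʊ/, /ŋ/ → /ŋʊ/, /w/ → /wʊ/, /ɹ/ → /ɹʊ/, /b/ → /bʊ/.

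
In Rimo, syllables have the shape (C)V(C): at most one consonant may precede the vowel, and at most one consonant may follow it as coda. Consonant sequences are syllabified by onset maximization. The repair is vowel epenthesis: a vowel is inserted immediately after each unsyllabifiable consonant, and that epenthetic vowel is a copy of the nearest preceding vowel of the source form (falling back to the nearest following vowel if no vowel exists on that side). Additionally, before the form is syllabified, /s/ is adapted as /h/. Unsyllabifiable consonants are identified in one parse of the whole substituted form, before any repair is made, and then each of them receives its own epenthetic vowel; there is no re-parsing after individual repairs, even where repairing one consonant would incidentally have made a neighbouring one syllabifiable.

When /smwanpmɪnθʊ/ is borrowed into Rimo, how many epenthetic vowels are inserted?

After substitution the input is /hmwanpmɪnθʊ/.
The unsyllabifiable consonants are /h/, /m/, /p/; each receives one epenthetic vowel.

3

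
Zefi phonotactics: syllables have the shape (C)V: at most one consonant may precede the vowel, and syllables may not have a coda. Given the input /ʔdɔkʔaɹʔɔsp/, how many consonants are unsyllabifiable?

5

The consonants /ʔ/, /k/, /ɹ/, /s/, /p/ cannot be parsed into a legal (C)V syllable (no codas are permitted; onsets are limited to one consonant).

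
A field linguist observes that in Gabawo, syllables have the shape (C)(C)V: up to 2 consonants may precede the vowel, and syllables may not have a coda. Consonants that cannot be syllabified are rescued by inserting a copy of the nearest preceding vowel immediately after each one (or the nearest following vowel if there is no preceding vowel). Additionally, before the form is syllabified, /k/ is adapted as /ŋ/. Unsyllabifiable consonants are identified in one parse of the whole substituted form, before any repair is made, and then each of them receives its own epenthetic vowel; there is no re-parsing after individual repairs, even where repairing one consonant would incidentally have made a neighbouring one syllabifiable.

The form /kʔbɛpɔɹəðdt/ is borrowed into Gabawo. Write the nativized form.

Substitution: /k/ → /ŋ/, giving /ŋʔbɛpɔɹəðdt/.
The consonants /ŋ/, /ð/, /d/, /t/ cannot be parsed into a legal (C)(C)V syllable (no codas are permitted; onsets may contain at most 2 consonants).
Inserting the epenthetic vowel yields /ŋ/ → /ŋɛ/, /ð/ → /ðə/, /d/ → /də/, /t/ → /tə/.

ŋɛʔbɛpɔɹəðədətə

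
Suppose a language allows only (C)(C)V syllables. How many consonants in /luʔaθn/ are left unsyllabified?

2

Syllabifying with onset maximization leaves /θ/, /n/ stranded (no codas are permitted; onsets may contain at most 2 consonants).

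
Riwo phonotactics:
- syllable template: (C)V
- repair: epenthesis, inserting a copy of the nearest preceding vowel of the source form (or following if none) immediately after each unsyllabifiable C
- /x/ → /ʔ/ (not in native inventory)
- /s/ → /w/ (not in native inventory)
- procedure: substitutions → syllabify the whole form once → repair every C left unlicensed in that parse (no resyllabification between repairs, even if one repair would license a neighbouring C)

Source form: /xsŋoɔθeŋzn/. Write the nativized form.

ʔowoŋoɔθeŋezene

Substitution: /x/ → /ʔ/, /s/ → /w/, giving /ʔwŋoɔθeŋzn/.
The consonants /ʔ/, /w/, /ŋ/, /z/, /n/ cannot be parsed into a legal (C)V syllable (no codas are permitted; onsets are limited to one consonant).
Epenthesis after each stranded consonant: /ʔ/ → /ʔo/, /w/ → /wo/, /ŋ/ → /ŋe/, /z/ → /ze/, /n/ → /ne/.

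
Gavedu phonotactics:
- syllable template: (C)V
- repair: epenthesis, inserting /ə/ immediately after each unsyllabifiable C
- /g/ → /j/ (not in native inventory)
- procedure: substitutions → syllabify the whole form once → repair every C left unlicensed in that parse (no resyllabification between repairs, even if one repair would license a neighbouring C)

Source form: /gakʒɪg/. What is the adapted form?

Substitution: /g/ → /j/, giving /jakʒɪj/.
Under (C)V, the unsyllabifiable consonants are /k/, /j/ (no codas are permitted; onsets are limited to one consonant).
Inserting the epenthetic vowel yields /k/ → /kə/, /j/ → /jə/.

jakəʒɪjə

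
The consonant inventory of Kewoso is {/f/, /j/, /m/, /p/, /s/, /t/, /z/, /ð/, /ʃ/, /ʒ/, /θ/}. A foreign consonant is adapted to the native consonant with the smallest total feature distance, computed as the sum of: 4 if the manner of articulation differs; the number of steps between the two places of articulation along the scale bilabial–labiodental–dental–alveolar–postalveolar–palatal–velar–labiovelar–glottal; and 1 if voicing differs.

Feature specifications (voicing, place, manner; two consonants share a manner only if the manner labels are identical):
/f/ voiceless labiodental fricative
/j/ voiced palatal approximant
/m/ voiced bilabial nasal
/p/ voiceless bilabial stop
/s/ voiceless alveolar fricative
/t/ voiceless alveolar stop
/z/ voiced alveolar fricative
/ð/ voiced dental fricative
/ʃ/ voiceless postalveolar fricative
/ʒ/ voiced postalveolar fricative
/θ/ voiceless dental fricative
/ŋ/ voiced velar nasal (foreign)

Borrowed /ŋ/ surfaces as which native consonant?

/j/ is closest: manner differs (nasal→approximant, +4), place distance 1 (velar→palatal), same voicing; total 5. Next closest is /m/ at distance 6.

j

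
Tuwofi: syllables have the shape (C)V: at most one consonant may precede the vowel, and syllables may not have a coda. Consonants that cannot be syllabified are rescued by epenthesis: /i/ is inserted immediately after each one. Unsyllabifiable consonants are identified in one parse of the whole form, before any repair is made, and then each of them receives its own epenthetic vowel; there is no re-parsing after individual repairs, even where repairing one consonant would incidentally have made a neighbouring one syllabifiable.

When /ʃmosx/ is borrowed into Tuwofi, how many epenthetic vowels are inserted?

3

The unsyllabifiable consonants are /ʃ/, /s/, /x/; each receives one epenthetic vowel.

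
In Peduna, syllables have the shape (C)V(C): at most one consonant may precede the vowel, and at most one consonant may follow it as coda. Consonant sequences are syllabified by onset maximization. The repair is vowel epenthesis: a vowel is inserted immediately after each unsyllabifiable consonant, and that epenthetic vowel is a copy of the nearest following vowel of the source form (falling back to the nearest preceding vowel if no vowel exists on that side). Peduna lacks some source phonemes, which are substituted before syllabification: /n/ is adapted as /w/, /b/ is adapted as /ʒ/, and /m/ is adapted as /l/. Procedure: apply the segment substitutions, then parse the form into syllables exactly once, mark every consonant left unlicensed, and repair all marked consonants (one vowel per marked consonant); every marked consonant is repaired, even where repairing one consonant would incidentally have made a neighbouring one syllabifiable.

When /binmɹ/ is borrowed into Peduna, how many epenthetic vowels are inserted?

2

After substitution the input is /ʒiwlɹ/.
The unsyllabifiable consonants are /l/, /ɹ/; each receives one epenthetic vowel.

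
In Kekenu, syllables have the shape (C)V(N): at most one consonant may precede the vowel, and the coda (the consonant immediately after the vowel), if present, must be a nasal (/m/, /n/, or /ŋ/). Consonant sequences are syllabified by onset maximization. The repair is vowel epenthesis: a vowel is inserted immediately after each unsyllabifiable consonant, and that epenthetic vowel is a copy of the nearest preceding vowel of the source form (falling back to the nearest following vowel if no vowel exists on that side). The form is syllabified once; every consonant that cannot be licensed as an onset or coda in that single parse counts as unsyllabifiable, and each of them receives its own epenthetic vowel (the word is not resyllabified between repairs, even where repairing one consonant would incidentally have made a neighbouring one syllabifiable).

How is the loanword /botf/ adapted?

botofo

Under (C)V(N), the unsyllabifiable consonants are /t/, /f/ (only a nasal (/m/, /n/, or /ŋ/) is licensed in coda position; onsets are limited to one consonant).
Inserting the epenthetic vowel yields /t/ → /to/, /f/ → /fo/.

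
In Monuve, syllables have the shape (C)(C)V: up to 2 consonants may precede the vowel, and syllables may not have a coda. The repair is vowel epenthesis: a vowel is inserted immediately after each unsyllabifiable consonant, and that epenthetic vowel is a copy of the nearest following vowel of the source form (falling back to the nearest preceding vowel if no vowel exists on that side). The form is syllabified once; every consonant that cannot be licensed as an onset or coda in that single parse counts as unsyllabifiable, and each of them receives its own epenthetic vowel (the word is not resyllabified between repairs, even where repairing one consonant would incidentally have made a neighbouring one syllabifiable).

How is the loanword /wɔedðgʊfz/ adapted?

Syllabifying with onset maximization leaves /d/, /f/, /z/ stranded (no codas are permitted; onsets may contain at most 2 consonants).
Epenthesis after each stranded consonant: /d/ → /dʊ/, /f/ → /fʊ/, /z/ → /zʊ/.

wɔedʊðgʊfʊzʊ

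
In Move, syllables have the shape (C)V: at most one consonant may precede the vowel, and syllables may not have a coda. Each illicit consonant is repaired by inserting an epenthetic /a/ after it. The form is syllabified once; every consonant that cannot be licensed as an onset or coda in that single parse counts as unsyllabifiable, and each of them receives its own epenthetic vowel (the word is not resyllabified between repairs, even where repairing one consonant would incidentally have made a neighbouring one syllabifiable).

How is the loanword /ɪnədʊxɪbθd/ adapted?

ɪnədʊxɪbaθada

Syllabifying with onset maximization leaves /b/, /θ/, /d/ stranded (no codas are permitted; onsets are limited to one consonant).
Each unlicensed consonant becomes the onset of a new syllable: /b/ → /ba/, /θ/ → /θa/, /d/ → /da/.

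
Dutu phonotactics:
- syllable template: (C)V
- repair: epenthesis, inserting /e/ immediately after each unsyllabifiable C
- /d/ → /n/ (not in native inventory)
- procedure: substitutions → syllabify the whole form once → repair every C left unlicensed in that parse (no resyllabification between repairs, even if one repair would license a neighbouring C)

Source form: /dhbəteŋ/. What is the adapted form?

Substitution: /d/ → /n/, giving /nhbəteŋ/.
Under (C)V, the unsyllabifiable consonants are /n/, /h/, /ŋ/ (no codas are permitted; onsets are limited to one consonant).
Inserting the epenthetic vowel yields /n/ → /ne/, /h/ → /he/, /ŋ/ → /ŋe/.

nehebəteŋe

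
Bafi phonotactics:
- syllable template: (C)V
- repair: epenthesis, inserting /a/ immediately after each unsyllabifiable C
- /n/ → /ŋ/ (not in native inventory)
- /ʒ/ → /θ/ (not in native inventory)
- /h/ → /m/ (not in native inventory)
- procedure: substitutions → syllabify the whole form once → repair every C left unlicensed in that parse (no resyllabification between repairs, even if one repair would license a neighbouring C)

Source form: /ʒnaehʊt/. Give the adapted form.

Substitution: /ʒ/ → /θ/, /n/ → /ŋ/, /h/ → /m/, giving /θŋaemʊt/.
Syllabifying with onset maximization leaves /θ/, /t/ stranded (no codas are permitted; onsets are limited to one consonant).
Epenthesis after each stranded consonant: /θ/ → /θa/, /t/ → /ta/.

θaŋaemʊta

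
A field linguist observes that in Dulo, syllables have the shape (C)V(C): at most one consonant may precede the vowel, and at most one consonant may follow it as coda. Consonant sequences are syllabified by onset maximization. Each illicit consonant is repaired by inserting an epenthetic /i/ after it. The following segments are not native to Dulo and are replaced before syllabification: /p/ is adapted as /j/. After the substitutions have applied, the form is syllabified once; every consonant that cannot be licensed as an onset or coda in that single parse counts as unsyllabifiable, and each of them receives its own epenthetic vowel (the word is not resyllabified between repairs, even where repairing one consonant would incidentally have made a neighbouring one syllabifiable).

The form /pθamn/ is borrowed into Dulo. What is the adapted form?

jiθamni

Substitution: /p/ → /j/, giving /jθamn/.
Under (C)V(C), the unsyllabifiable consonants are /j/, /n/ (at most one coda consonant is licensed; onsets are limited to one consonant).
Each unlicensed consonant becomes the onset of a new syllable: /j/ → /ji/, /n/ → /ni/.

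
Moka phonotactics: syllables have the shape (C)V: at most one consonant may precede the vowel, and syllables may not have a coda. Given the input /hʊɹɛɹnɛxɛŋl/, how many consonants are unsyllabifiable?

3

The consonants /ɹ/, /ŋ/, /l/ cannot be parsed into a legal (C)V syllable (no codas are permitted; onsets are limited to one consonant).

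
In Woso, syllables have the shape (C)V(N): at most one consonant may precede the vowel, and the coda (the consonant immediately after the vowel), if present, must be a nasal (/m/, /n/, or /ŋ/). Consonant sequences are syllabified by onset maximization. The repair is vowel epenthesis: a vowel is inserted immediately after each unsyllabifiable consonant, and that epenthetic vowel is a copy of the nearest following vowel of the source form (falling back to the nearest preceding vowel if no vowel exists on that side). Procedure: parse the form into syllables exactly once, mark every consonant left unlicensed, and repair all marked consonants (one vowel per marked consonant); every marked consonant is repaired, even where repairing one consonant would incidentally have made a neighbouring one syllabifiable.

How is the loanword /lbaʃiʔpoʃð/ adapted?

The consonants /l/, /ʔ/, /ʃ/, /ð/ cannot be parsed into a legal (C)V(N) syllable (only a nasal (/m/, /n/, or /ŋ/) is licensed in coda position; onsets are limited to one consonant).
Each unlicensed consonant becomes the onset of a new syllable: /l/ → /la/, /ʔ/ → /ʔo/, /ʃ/ → /ʃo/, /ð/ → /ðo/.

labaʃiʔopoʃoðo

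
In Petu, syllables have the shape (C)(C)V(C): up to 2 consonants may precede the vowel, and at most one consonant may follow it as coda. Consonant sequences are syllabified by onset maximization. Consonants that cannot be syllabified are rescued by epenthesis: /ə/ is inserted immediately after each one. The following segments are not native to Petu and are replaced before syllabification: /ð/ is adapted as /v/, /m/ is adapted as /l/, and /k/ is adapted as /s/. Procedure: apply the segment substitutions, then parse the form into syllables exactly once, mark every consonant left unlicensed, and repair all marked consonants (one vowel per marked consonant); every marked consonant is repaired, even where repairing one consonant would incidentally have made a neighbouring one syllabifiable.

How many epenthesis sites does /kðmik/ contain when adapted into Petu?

After substitution the input is /svlis/.
The unsyllabifiable consonants are /s/; each receives one epenthetic vowel.

1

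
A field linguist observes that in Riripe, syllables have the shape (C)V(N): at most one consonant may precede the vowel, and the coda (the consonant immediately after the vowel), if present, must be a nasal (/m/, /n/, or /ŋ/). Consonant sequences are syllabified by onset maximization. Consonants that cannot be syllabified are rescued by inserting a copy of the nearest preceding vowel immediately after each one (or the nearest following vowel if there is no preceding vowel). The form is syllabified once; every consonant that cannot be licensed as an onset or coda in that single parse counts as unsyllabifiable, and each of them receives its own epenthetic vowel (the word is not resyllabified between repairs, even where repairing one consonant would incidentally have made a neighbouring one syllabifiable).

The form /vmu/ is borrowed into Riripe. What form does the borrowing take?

Under (C)V(N), the unsyllabifiable consonants are /v/ (only a nasal (/m/, /n/, or /ŋ/) is licensed in coda position; onsets are limited to one consonant).
Each unlicensed consonant becomes the onset of a new syllable: /v/ → /vu/.

vumu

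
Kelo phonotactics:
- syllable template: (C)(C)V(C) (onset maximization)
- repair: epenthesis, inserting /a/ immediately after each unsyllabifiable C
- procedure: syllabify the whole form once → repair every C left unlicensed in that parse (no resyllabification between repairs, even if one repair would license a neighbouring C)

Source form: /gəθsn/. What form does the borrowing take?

gəθsana

Syllabifying with onset maximization leaves /s/, /n/ stranded (at most one coda consonant is licensed; onsets may contain at most 2 consonants).
Each unlicensed consonant becomes the onset of a new syllable: /s/ → /sa/, /n/ → /na/.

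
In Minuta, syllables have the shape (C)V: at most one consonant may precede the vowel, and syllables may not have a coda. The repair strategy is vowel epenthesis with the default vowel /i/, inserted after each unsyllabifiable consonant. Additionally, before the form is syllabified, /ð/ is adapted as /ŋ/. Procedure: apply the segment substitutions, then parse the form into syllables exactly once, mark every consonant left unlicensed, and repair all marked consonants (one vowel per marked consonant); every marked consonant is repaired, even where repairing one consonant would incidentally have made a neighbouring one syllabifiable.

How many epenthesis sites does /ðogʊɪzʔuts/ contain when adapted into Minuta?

3

After substitution the input is /ŋogʊɪzʔuts/.
The unsyllabifiable consonants are /z/, /t/, /s/; each receives one epenthetic vowel.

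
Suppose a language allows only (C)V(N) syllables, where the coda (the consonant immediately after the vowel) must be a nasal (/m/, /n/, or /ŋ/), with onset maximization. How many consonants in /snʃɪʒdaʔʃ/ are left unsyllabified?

The consonants /s/, /n/, /ʒ/, /ʔ/, /ʃ/ cannot be parsed into a legal (C)V(N) syllable (only a nasal (/m/, /n/, or /ŋ/) is licensed in coda position; onsets are limited to one consonant).

5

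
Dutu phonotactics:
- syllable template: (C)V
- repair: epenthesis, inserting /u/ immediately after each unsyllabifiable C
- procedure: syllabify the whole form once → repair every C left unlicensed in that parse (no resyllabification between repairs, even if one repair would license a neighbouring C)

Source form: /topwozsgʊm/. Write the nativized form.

Under (C)V, the unsyllabifiable consonants are /p/, /z/, /s/, /m/ (no codas are permitted; onsets are limited to one consonant).
Each unlicensed consonant becomes the onset of a new syllable: /p/ → /pu/, /z/ → /zu/, /s/ → /su/, /m/ → /mu/.

topuwozusugʊmu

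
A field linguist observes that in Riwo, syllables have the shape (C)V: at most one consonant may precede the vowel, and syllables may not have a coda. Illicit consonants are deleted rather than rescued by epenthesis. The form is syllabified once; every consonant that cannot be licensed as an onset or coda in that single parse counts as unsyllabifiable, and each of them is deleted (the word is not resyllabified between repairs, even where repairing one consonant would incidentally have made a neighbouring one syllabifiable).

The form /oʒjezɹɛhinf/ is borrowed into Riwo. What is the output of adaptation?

ojeɹɛhi

Under (C)V, the unsyllabifiable consonants are /ʒ/, /z/, /n/, /f/ (no codas are permitted; onsets are limited to one consonant).
Deletion applies to /ʒ/, /z/, /n/, /f/.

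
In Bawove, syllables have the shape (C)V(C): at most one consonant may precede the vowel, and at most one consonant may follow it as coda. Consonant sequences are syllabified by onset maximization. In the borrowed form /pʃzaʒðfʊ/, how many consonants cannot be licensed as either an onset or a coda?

The consonants /p/, /ʃ/, /ð/ cannot be parsed into a legal (C)V(C) syllable (at most one coda consonant is licensed; onsets are limited to one consonant).

3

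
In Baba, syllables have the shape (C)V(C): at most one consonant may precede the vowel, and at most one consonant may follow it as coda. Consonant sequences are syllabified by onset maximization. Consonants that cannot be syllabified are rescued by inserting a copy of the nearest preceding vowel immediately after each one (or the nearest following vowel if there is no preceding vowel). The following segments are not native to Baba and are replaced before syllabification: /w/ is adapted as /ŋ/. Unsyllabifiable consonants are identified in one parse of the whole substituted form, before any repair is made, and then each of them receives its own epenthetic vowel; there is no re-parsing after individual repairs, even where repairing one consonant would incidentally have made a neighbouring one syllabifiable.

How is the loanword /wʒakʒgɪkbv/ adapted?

ŋaʒakʒagɪkbɪvɪ

Substitution: /w/ → /ŋ/, giving /ŋʒakʒgɪkbv/.
Syllabifying with onset maximization leaves /ŋ/, /ʒ/, /b/, /v/ stranded (at most one coda consonant is licensed; onsets are limited to one consonant).
Inserting the epenthetic vowel yields /ŋ/ → /ŋa/, /ʒ/ → /ʒa/, /b/ → /bɪ/, /v/ → /vɪ/.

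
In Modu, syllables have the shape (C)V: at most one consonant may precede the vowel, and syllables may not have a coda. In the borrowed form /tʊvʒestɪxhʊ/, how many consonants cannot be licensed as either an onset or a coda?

Syllabifying with onset maximization leaves /v/, /s/, /x/ stranded (no codas are permitted; onsets are limited to one consonant).

3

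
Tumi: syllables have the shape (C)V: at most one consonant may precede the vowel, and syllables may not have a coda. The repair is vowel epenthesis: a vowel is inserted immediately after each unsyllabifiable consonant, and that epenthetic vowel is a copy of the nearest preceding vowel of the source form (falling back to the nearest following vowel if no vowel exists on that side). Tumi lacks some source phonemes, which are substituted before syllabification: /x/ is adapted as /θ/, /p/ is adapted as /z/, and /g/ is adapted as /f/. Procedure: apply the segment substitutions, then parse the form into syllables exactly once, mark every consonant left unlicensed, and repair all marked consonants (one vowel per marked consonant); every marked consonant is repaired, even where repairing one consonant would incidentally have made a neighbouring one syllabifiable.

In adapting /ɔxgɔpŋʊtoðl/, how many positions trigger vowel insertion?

After substitution the input is /ɔθfɔzŋʊtoðl/.
The unsyllabifiable consonants are /θ/, /z/, /ð/, /l/; each receives one epenthetic vowel.

4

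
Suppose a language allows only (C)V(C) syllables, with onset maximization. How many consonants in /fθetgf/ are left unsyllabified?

The consonants /f/, /g/, /f/ cannot be parsed into a legal (C)V(C) syllable (at most one coda consonant is licensed; onsets are limited to one consonant).

3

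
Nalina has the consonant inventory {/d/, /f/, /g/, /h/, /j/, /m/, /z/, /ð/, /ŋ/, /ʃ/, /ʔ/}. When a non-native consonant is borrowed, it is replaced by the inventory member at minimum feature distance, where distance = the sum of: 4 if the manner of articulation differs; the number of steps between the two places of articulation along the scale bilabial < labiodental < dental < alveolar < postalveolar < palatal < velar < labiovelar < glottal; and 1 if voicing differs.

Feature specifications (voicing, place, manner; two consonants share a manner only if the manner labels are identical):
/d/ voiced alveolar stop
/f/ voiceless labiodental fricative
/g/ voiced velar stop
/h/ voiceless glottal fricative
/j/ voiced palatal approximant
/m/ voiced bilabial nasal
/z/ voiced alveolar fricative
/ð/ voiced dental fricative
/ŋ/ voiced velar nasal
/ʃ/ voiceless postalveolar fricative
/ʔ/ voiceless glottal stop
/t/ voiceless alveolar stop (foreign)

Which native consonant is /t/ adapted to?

/d/ is closest: same manner (stop), place distance 0 (alveolar→alveolar), voicing differs (+1); total 1. Next closest is /g/ at distance 4.

d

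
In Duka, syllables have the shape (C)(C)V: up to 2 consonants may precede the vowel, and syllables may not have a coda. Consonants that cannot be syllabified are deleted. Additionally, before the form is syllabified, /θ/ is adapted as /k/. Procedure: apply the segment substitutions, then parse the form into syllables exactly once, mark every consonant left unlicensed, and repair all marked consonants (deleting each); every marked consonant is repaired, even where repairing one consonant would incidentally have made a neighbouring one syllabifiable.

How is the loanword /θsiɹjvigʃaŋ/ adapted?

Substitution: /θ/ → /k/, giving /ksiɹjvigʃaŋ/.
Syllabifying with onset maximization leaves /ɹ/, /ŋ/ stranded (no codas are permitted; onsets may contain at most 2 consonants).
Deletion applies to /ɹ/, /ŋ/.

ksijvigʃa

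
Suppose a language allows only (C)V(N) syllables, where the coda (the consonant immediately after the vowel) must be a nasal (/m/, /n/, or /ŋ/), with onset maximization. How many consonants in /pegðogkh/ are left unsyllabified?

4

The consonants /g/, /g/, /k/, /h/ cannot be parsed into a legal (C)V(N) syllable (only a nasal (/m/, /n/, or /ŋ/) is licensed in coda position; onsets are limited to one consonant).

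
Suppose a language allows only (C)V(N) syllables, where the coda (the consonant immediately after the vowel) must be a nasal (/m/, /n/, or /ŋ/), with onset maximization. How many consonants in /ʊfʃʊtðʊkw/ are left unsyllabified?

The consonants /f/, /t/, /k/, /w/ cannot be parsed into a legal (C)V(N) syllable (only a nasal (/m/, /n/, or /ŋ/) is licensed in coda position; onsets are limited to one consonant).

4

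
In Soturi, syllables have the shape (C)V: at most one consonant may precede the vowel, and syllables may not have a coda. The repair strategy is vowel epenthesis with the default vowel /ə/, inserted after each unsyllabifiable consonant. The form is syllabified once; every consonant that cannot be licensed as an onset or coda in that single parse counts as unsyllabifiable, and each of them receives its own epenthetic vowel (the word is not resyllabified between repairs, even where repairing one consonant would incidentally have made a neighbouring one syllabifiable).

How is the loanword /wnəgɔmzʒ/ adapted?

Syllabifying with onset maximization leaves /w/, /m/, /z/, /ʒ/ stranded (no codas are permitted; onsets are limited to one consonant).
Each unlicensed consonant becomes the onset of a new syllable: /w/ → /wə/, /m/ → /mə/, /z/ → /zə/, /ʒ/ → /ʒə/.

wənəgɔməzəʒə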